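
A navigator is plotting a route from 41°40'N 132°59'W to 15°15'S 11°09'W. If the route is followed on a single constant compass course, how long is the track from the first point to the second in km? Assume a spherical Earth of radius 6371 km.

Δψ = ln[tan(π/4+φ₂/2)/tan(π/4+φ₁/2)] = -1.0707;  Δφ = -0.9934 rad,  Δλ = +2.1264 rad
q = Δφ/Δψ = 0.9278
d = R·√(Δφ² + q²Δλ²) = 6371·2.20879 = 14072 km

14072 km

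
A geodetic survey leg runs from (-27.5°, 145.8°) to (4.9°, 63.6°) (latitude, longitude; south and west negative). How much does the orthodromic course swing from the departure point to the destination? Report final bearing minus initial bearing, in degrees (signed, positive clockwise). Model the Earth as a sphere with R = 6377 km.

At departure: θ₁ = atan2(sin Δλ cos φ₂, cos φ₁ sin φ₂ − sin φ₁ cos φ₂ cos Δλ) = 277.97°
At arrival: θ₂ = atan2(sin Δλ cos φ₁, −cos φ₂ sin φ₁ + sin φ₂ cos φ₁ cos Δλ) = 298.16°
Δθ = θ₂ − θ₁ = +20.2°

+20.2°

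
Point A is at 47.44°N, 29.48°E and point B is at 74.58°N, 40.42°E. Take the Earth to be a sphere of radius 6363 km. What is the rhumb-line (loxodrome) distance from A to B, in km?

3063 km

Δψ = ln[tan(π/4+φ₂/2)/tan(π/4+φ₁/2)] = +1.0567;  Δφ = +0.4737 rad,  Δλ = +0.1909 rad
q = Δφ/Δψ = 0.4483
d = R·√(Δφ² + q²Δλ²) = 6363·0.48135 = 3063 km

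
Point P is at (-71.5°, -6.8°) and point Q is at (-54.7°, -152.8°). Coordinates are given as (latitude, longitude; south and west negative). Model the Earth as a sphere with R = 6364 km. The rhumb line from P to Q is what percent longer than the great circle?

Great circle: σ = 0.8996 rad → d_gc = Rσ = 5724.8 km
Rhumb: Δφ = +0.2932, Δλ = -2.5482, Δψ = +0.6697, q = Δφ/Δψ = 0.4378 → d_rh = R√(Δφ²+q²Δλ²) = 7341.0 km
Excess = (7341.0 − 5724.8) / 5724.8 = 1616.2 / 5724.8 = 28.23% ≈ 28.2%

28.2%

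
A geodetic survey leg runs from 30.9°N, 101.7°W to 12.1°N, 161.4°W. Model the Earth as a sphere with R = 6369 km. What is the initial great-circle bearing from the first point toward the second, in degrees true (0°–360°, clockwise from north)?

θ = atan2( sin Δλ·cos φ₂ ,  cos φ₁ sin φ₂ − sin φ₁ cos φ₂ cos Δλ )
  = atan2(-0.8442, -0.0735) = 265.03°

265.0°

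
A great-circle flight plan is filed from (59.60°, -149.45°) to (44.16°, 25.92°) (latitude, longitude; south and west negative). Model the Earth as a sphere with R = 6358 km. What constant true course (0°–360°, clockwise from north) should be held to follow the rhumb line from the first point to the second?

98.2°

Δψ = ln[tan(π/4+φ₂/2)/tan(π/4+φ₁/2)] = -0.4423
Δλ = +3.0608 rad (taken the short way round)
course = atan2(Δλ, Δψ) = 98.22°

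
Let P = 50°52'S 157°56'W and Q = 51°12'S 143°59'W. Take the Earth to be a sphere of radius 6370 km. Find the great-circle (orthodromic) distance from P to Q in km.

Haversine: a = sin²(Δφ/2)+cos φ₁ cos φ₂ sin²(Δλ/2) = 0.00584;  σ = 2·atan2(√a,√(1−a))
σ = 8.766° → d = Rσ = 6370·0.15299 = 975 km

975 km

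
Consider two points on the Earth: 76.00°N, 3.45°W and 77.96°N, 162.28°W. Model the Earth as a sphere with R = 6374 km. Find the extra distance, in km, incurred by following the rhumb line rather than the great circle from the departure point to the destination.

1132 km

Great circle: cos σ = sin φ₁ sin φ₂ + cos φ₁ cos φ₂ cos Δλ,  σ = 0.4467 rad → d_gc = 2847.0 km
Rhumb line: Δψ = +0.1521, q = Δφ/Δψ = 0.2249, d_rh = R√(Δφ²+q²Δλ²) = 3979.3 km
Excess = 3979.3 − 2847.0 = 1132.3 ≈ 1132 km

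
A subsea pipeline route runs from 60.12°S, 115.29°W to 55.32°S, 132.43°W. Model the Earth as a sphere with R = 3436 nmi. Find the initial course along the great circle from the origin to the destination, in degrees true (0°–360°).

290.2°

θ = atan2( sin Δλ·cos φ₂ ,  cos φ₁ sin φ₂ − sin φ₁ cos φ₂ cos Δλ )
  = atan2(-0.1677, +0.0618) = 290.22°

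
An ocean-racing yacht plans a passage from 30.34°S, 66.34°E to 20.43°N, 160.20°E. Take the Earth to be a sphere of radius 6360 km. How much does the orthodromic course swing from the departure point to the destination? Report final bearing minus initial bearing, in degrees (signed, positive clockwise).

At departure: θ₁ = atan2(sin Δλ cos φ₂, cos φ₁ sin φ₂ − sin φ₁ cos φ₂ cos Δλ) = 73.93°
At arrival: θ₂ = atan2(sin Δλ cos φ₁, −cos φ₂ sin φ₁ + sin φ₂ cos φ₁ cos Δλ) = 62.25°
Δθ = θ₂ − θ₁ = -11.7°

-11.7°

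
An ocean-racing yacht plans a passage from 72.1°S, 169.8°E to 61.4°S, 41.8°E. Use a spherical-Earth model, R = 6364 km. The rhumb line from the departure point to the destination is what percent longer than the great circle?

Great circle: σ = 0.7304 rad → d_gc = Rσ = 4648.3 km
Rhumb: Δφ = +0.1868, Δλ = -2.2340, Δψ = +0.4815, q = Δφ/Δψ = 0.3879 → d_rh = R√(Δφ²+q²Δλ²) = 5640.9 km
Excess = (5640.9 − 4648.3) / 4648.3 = 992.6 / 4648.3 = 21.354% ≈ 21.4%

21.4%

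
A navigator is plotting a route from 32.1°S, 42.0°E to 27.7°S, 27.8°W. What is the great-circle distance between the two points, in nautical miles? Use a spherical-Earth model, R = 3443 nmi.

3582 nmi

cos σ = sin φ₁ sin φ₂ + cos φ₁ cos φ₂ cos Δλ
      = sin(-32.10°)sin(-27.70°) + cos(-32.10°)cos(-27.70°)cos(-69.80°) = 0.5060
σ = 59.602° → d = Rσ = 3443·1.04025 = 3582 nmi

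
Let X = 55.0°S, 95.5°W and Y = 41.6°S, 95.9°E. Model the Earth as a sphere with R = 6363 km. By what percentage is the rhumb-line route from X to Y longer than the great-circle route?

35.2%

Great circle: σ = 1.4471 rad → d_gc = Rσ = 9207.8 km
Rhumb: Δφ = +0.2339, Δλ = -2.9426, Δψ = +0.3544, q = Δφ/Δψ = 0.6599 → d_rh = R√(Δφ²+q²Δλ²) = 12444.4 km
Excess = (12444.4 − 9207.8) / 9207.8 = 3236.6 / 9207.8 = 35.151% ≈ 35.2%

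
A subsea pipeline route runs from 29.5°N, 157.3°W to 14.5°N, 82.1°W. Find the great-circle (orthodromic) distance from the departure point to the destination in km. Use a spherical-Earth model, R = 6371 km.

Haversine: a = sin²(Δφ/2)+cos φ₁ cos φ₂ sin²(Δλ/2) = 0.33073;  σ = 2·atan2(√a,√(1−a))
σ = 70.212° → d = Rσ = 6371·1.22543 = 7807 km

7807 km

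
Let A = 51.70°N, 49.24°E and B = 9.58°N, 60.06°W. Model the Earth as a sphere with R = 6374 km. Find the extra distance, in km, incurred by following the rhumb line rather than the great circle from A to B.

Great circle: cos σ = sin φ₁ sin φ₂ + cos φ₁ cos φ₂ cos Δλ,  σ = 1.6422 rad → d_gc = 10467.6 km
Rhumb line: Δψ = -0.8897, q = Δφ/Δψ = 0.8263, d_rh = R√(Δφ²+q²Δλ²) = 11085.9 km
Excess = 11085.9 − 10467.6 = 618.3 ≈ 618 km

618 km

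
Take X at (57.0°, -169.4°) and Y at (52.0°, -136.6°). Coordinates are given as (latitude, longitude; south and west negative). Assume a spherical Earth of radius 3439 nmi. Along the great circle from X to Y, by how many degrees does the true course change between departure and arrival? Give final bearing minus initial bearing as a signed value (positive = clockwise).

+27.0°

At departure: θ₁ = atan2(sin Δλ cos φ₂, cos φ₁ sin φ₂ − sin φ₁ cos φ₂ cos Δλ) = 90.83°
At arrival: θ₂ = atan2(sin Δλ cos φ₁, −cos φ₂ sin φ₁ + sin φ₂ cos φ₁ cos Δλ) = 117.80°
Δθ = θ₂ − θ₁ = +27.0°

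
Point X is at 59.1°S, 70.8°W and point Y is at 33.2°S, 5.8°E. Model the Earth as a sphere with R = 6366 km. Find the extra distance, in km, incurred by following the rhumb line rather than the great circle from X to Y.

Great circle: cos σ = sin φ₁ sin φ₂ + cos φ₁ cos φ₂ cos Δλ,  σ = 0.9650 rad → d_gc = 6143.1 km
Rhumb line: Δψ = +0.6711, q = Δφ/Δψ = 0.6736, d_rh = R√(Δφ²+q²Δλ²) = 6414.7 km
Excess = 6414.7 − 6143.1 = 271.6 ≈ 272 km

272 km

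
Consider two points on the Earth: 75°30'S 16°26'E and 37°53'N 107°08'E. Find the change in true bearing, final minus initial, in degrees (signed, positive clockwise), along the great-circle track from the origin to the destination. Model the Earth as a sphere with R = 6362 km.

-61.4°

Initial bearing θ₁ = atan2(sin Δλ cos φ₂, cos φ₁ sin φ₂ − sin φ₁ cos φ₂ cos Δλ) = 79.63°
Final bearing θ₂ = (initial bearing from the destination back to the start) + 180° = 18.18°
Δθ = θ₂ − θ₁ = -61.4°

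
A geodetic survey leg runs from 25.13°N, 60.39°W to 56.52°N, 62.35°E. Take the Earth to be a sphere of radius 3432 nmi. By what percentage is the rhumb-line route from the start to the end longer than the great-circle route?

Great circle: σ = 1.4866 rad → d_gc = Rσ = 5102.0 nmi
Rhumb: Δφ = +0.5479, Δλ = +2.1422, Δψ = +0.7480, q = Δφ/Δψ = 0.7324 → d_rh = R√(Δφ²+q²Δλ²) = 5703.7 nmi
Excess = (5703.7 − 5102.0) / 5102.0 = 601.7 / 5102.0 = 11.79% ≈ 11.8%

11.8%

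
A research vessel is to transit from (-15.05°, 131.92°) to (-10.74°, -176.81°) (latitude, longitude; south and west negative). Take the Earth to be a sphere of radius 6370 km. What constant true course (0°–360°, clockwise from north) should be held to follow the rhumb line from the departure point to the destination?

Meridional parts: M(φ₁)=-0.2657, M(φ₂)=-0.1886 → ΔM = +0.0772;  Δλ = +0.8948 rad
tan C = Δλ / ΔM = +11.5926 → C = 85.07°

85.1°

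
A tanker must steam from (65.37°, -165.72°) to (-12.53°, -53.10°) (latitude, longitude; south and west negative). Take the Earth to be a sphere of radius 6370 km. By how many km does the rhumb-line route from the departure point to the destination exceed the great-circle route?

748 km

Great circle: cos σ = sin φ₁ sin φ₂ + cos φ₁ cos φ₂ cos Δλ,  σ = 1.9323 rad → d_gc = 12308.8 km
Rhumb line: Δψ = -1.7423, q = Δφ/Δψ = 0.7804, d_rh = R√(Δφ²+q²Δλ²) = 13056.6 km
Excess = 13056.6 − 12308.8 = 747.8 ≈ 748 km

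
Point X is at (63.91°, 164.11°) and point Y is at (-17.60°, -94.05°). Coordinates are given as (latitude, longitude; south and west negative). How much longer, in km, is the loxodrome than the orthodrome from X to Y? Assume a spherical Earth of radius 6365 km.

491 km

Great circle: cos σ = sin φ₁ sin φ₂ + cos φ₁ cos φ₂ cos Δλ,  σ = 1.9365 rad → d_gc = 12325.6 km
Rhumb line: Δψ = -1.7745, q = Δφ/Δψ = 0.8017, d_rh = R√(Δφ²+q²Δλ²) = 12816.4 km
Excess = 12816.4 − 12325.6 = 490.8 ≈ 491 km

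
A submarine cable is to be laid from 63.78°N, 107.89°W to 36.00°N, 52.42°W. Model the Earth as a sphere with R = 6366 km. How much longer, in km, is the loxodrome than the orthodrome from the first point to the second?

118 km

Great circle: cos σ = sin φ₁ sin φ₂ + cos φ₁ cos φ₂ cos Δλ,  σ = 0.7526 rad → d_gc = 4791.0 km
Rhumb line: Δψ = -0.7829, q = Δφ/Δψ = 0.6193, d_rh = R√(Δφ²+q²Δλ²) = 4908.7 km
Excess = 4908.7 − 4791.0 = 117.7 ≈ 118 km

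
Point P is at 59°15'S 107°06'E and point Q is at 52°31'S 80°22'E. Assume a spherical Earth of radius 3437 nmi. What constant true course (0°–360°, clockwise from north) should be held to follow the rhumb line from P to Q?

Meridional parts: M(φ₁)=-1.2911, M(φ₂)=-1.0809 → ΔM = +0.2102;  Δλ = -0.4666 rad
tan C = Δλ / ΔM = -2.2200 → C = 294.25°

294.2°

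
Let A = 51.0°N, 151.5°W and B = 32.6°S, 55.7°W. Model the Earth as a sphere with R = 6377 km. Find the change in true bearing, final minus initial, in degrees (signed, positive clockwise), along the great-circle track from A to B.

Initial bearing θ₁ = atan2(sin Δλ cos φ₂, cos φ₁ sin φ₂ − sin φ₁ cos φ₂ cos Δλ) = 108.04°
Final bearing θ₂ = (initial bearing from the destination back to the start) + 180° = 134.74°
Δθ = θ₂ − θ₁ = +26.7°

+26.7°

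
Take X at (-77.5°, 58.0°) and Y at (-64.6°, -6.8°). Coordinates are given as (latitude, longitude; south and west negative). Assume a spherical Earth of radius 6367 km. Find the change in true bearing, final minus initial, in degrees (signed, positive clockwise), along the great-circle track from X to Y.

+62.3°

At departure: θ₁ = atan2(sin Δλ cos φ₂, cos φ₁ sin φ₂ − sin φ₁ cos φ₂ cos Δλ) = 267.46°
At arrival: θ₂ = atan2(sin Δλ cos φ₁, −cos φ₂ sin φ₁ + sin φ₂ cos φ₁ cos Δλ) = 329.73°
Δθ = θ₂ − θ₁ = +62.3°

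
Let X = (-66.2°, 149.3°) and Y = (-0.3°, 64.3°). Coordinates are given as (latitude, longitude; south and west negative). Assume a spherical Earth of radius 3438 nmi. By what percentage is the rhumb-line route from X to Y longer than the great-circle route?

Great circle: σ = 1.5308 rad → d_gc = Rσ = 5263.0 nmi
Rhumb: Δφ = +1.1502, Δλ = -1.4835, Δψ = +1.5519, q = Δφ/Δψ = 0.7411 → d_rh = R√(Δφ²+q²Δλ²) = 5470.4 nmi
Excess = (5470.4 − 5263.0) / 5263.0 = 207.4 / 5263.0 = 3.94% ≈ 3.9%

3.9%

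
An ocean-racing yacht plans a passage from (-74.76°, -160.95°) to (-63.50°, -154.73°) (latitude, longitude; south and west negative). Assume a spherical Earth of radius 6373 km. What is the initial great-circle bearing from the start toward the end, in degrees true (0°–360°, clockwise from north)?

14.1°

θ = atan2( sin Δλ·cos φ₂ ,  cos φ₁ sin φ₂ − sin φ₁ cos φ₂ cos Δλ )
  = atan2(+0.0483, +0.1927) = 14.08°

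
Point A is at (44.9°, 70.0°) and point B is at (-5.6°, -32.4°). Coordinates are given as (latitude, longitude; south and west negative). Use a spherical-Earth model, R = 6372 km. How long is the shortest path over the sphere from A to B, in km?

Haversine: a = sin²(Δφ/2)+cos φ₁ cos φ₂ sin²(Δλ/2) = 0.61013;  σ = 2·atan2(√a,√(1−a))
σ = 102.724° → d = Rσ = 6372·1.79288 = 11424 km

11424 km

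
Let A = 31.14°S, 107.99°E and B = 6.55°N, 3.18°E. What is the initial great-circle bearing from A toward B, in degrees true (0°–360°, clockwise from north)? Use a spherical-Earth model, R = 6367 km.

268.0°

θ = atan2( sin Δλ·cos φ₂ ,  cos φ₁ sin φ₂ − sin φ₁ cos φ₂ cos Δλ )
  = atan2(-0.9605, -0.0337) = 267.99°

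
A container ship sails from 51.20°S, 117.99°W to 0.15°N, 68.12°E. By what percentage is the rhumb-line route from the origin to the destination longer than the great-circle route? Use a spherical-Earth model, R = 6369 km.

Great circle: σ = 2.2460 rad → d_gc = Rσ = 14305.0 km
Rhumb: Δφ = +0.8962, Δλ = -3.0350, Δψ = +1.0463, q = Δφ/Δψ = 0.8566 → d_rh = R√(Δφ²+q²Δλ²) = 17513.4 km
Excess = (17513.4 − 14305.0) / 14305.0 = 3208.4 / 14305.0 = 22.43% ≈ 22.4%

22.4%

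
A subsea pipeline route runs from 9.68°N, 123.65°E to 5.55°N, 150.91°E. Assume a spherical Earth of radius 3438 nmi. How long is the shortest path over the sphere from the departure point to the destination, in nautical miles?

cos σ = sin φ₁ sin φ₂ + cos φ₁ cos φ₂ cos Δλ
      = sin(9.68°)sin(5.55°) + cos(9.68°)cos(5.55°)cos(27.26°) = 0.8884
σ = 27.323° → d = Rσ = 3438·0.47687 = 1639 nmi

1639 nmi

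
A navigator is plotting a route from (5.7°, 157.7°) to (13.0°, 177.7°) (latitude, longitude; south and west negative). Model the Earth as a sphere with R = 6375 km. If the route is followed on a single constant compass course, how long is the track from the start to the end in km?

2340 km

Rhumb course C = atan2(Δλ, Δψ) with Δψ = ln[tan(π/4+φ₂/2)/tan(π/4+φ₁/2)] = +0.1292, Δλ = +0.3491 → C = 69.69°
d = R·|Δφ| / |cos C| = 6375·0.12741 / 0.34716 = 2340 km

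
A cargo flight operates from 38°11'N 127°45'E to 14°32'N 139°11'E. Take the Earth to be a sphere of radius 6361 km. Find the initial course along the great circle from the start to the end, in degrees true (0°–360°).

153.8°

N = sin Δλ·cos φ₂ = +0.1919;  D = cos φ₁ sin φ₂ − sin φ₁ cos φ₂ cos Δλ = -0.3893
initial course = atan2(N, D) = 153.76°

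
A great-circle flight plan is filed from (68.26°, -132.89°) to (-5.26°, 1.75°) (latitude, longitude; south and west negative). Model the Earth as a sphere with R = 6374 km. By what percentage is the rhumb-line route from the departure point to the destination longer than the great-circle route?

Great circle: σ = 1.9223 rad → d_gc = Rσ = 12252.8 km
Rhumb: Δφ = -1.2832, Δλ = +2.3499, Δψ = -1.7421, q = Δφ/Δψ = 0.7366 → d_rh = R√(Δφ²+q²Δλ²) = 13733.8 km
Excess = (13733.8 − 12252.8) / 12252.8 = 1481.0 / 12252.8 = 12.09% ≈ 12.1%

12.1%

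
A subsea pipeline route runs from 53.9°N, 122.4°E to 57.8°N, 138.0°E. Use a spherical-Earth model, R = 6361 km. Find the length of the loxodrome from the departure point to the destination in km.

Rhumb course C = atan2(Δλ, Δψ) with Δψ = ln[tan(π/4+φ₂/2)/tan(π/4+φ₁/2)] = +0.1214, Δλ = +0.2723 → C = 65.97°
d = R·|Δφ| / |cos C| = 6361·0.06807 / 0.40718 = 1063 km

1063 km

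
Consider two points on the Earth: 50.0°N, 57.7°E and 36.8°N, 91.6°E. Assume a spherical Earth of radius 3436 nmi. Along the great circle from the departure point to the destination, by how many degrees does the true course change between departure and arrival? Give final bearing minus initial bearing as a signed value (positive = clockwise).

+23.8°

At departure: θ₁ = atan2(sin Δλ cos φ₂, cos φ₁ sin φ₂ − sin φ₁ cos φ₂ cos Δλ) = 105.53°
At arrival: θ₂ = atan2(sin Δλ cos φ₁, −cos φ₂ sin φ₁ + sin φ₂ cos φ₁ cos Δλ) = 129.33°
Δθ = θ₂ − θ₁ = +23.8°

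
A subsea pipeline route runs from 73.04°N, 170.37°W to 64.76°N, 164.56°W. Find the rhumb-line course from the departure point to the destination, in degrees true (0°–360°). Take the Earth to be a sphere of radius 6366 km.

Meridional parts: M(φ₁)=+1.9032, M(φ₂)=+1.4966 → ΔM = -0.4066;  Δλ = +0.1014 rad
tan C = Δλ / ΔM = -0.2494 → C = 166.00°

166.0°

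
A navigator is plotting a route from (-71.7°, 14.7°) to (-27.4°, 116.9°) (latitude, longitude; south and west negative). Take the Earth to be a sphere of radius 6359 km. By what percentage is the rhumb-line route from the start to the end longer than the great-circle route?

Great circle: σ = 1.1831 rad → d_gc = Rσ = 7523.6 km
Rhumb: Δφ = +0.7732, Δλ = +1.7837, Δψ = +1.3284, q = Δφ/Δψ = 0.5821 → d_rh = R√(Δφ²+q²Δλ²) = 8231.7 km
Excess = (8231.7 − 7523.6) / 7523.6 = 708.1 / 7523.6 = 9.41% ≈ 9.4%

9.4%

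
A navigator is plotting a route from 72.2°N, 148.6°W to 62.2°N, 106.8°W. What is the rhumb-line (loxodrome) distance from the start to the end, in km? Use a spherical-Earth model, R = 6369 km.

2092 km

Δψ = ln[tan(π/4+φ₂/2)/tan(π/4+φ₁/2)] = -0.4576;  Δφ = -0.1745 rad,  Δλ = +0.7295 rad
q = Δφ/Δψ = 0.3814
d = R·√(Δφ² + q²Δλ²) = 6369·0.32844 = 2092 km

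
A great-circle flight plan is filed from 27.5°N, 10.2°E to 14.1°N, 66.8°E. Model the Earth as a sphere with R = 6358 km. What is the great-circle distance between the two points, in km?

6006 km

cos σ = sin φ₁ sin φ₂ + cos φ₁ cos φ₂ cos Δλ
      = sin(27.50°)sin(14.10°) + cos(27.50°)cos(14.10°)cos(56.60°) = 0.5861
σ = 54.122° → d = Rσ = 6358·0.94461 = 6006 km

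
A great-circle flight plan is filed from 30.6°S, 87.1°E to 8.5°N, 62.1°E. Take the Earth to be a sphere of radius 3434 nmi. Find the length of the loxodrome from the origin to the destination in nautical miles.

Rhumb course C = atan2(Δλ, Δψ) with Δψ = ln[tan(π/4+φ₂/2)/tan(π/4+φ₁/2)] = +0.7103, Δλ = -0.4363 → C = 328.44°
d = R·|Δφ| / |cos C| = 3434·0.68242 / 0.85208 = 2750 nmi

2750 nmi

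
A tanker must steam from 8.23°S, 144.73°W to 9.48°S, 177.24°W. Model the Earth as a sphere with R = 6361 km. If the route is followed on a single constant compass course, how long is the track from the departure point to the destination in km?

3569 km

Δψ = ln[tan(π/4+φ₂/2)/tan(π/4+φ₁/2)] = -0.0221;  Δφ = -0.0218 rad,  Δλ = -0.5674 rad
q = Δφ/Δψ = 0.9881
d = R·√(Δφ² + q²Δλ²) = 6361·0.56106 = 3569 km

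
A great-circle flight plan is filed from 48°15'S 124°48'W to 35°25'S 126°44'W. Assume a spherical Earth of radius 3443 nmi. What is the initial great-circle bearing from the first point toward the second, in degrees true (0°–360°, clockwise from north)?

θ = atan2( sin Δλ·cos φ₂ ,  cos φ₁ sin φ₂ − sin φ₁ cos φ₂ cos Δλ )
  = atan2(-0.0275, +0.2218) = 352.93°

352.9°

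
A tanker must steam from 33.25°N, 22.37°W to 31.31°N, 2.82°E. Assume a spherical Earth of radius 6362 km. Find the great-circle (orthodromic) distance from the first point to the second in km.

2369 km

Haversine: a = sin²(Δφ/2)+cos φ₁ cos φ₂ sin²(Δλ/2) = 0.03426;  σ = 2·atan2(√a,√(1−a))
σ = 21.333° → d = Rσ = 6362·0.37234 = 2369 km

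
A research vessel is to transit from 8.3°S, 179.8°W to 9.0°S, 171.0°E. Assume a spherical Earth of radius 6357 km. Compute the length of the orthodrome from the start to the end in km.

1012 km

Haversine: a = sin²(Δφ/2)+cos φ₁ cos φ₂ sin²(Δλ/2) = 0.00632;  σ = 2·atan2(√a,√(1−a))
σ = 9.122° → d = Rσ = 6357·0.15921 = 1012 km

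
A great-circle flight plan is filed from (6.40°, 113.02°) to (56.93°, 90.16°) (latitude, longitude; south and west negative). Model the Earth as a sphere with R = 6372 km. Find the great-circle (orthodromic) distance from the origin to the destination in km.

5964 km

cos σ = sin φ₁ sin φ₂ + cos φ₁ cos φ₂ cos Δλ
      = sin(6.40°)sin(56.93°) + cos(6.40°)cos(56.93°)cos(-22.86°) = 0.5931
σ = 53.624° → d = Rσ = 6372·0.93591 = 5964 km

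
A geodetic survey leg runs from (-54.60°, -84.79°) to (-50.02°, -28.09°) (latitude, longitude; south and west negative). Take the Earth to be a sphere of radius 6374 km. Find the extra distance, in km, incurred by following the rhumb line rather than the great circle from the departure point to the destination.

Great circle: cos σ = sin φ₁ sin φ₂ + cos φ₁ cos φ₂ cos Δλ,  σ = 0.5936 rad → d_gc = 3783.4 km
Rhumb line: Δψ = +0.1309, q = Δφ/Δψ = 0.6107, d_rh = R√(Δφ²+q²Δλ²) = 3885.6 km
Excess = 3885.6 − 3783.4 = 102.2 ≈ 102 km

102 km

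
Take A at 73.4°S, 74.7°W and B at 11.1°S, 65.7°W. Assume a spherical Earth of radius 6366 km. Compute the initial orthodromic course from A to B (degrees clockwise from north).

10.0°

N = sin Δλ·cos φ₂ = +0.1535;  D = cos φ₁ sin φ₂ − sin φ₁ cos φ₂ cos Δλ = +0.8738
initial course = atan2(N, D) = 9.96°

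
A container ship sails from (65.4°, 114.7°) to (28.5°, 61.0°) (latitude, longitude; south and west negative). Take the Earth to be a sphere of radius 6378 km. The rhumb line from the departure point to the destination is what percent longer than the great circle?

Great circle: σ = 0.8626 rad → d_gc = Rσ = 5502.0 km
Rhumb: Δφ = -0.6440, Δλ = -0.9372, Δψ = -1.0038, q = Δφ/Δψ = 0.6416 → d_rh = R√(Δφ²+q²Δλ²) = 5619.7 km
Excess = (5619.7 − 5502.0) / 5502.0 = 117.7 / 5502.0 = 2.14% ≈ 2.1%

2.1%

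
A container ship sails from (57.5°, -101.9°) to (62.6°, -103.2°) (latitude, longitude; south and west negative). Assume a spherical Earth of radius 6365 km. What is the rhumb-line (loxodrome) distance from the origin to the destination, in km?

571 km

Δψ = ln[tan(π/4+φ₂/2)/tan(π/4+φ₁/2)] = +0.1787;  Δφ = +0.0890 rad,  Δλ = -0.0227 rad
q = Δφ/Δψ = 0.4981
d = R·√(Δφ² + q²Δλ²) = 6365·0.08973 = 571 km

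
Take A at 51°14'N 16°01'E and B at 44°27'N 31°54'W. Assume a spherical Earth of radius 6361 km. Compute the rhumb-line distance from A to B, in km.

3642 km

Rhumb course C = atan2(Δλ, Δψ) with Δψ = ln[tan(π/4+φ₂/2)/tan(π/4+φ₁/2)] = -0.1767, Δλ = -0.8363 → C = 258.07°
d = R·|Δφ| / |cos C| = 6361·0.11839 / 0.20678 = 3642 km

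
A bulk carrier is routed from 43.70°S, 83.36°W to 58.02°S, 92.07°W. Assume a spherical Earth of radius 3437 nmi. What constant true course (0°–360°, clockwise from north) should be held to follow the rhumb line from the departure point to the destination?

Δψ = ln[tan(π/4+φ₂/2)/tan(π/4+φ₁/2)] = -0.4002
Δλ = -0.1520 rad (taken the short way round)
course = atan2(Δλ, Δψ) = 200.80°

200.8°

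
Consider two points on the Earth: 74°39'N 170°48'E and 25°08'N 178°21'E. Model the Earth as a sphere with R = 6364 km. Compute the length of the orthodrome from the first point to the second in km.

cos σ = sin φ₁ sin φ₂ + cos φ₁ cos φ₂ cos Δλ
      = sin(74.65°)sin(25.13°) + cos(74.65°)cos(25.13°)cos(7.55°) = 0.6471
σ = 49.673° → d = Rσ = 6364·0.86696 = 5517 km

5517 km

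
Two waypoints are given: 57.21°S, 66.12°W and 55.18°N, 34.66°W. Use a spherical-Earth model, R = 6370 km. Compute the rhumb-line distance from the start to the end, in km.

12823 km

Δψ = ln[tan(π/4+φ₂/2)/tan(π/4+φ₁/2)] = +2.3831;  Δφ = +1.9616 rad,  Δλ = +0.5491 rad
q = Δφ/Δψ = 0.8231
d = R·√(Δφ² + q²Δλ²) = 6370·2.01297 = 12823 km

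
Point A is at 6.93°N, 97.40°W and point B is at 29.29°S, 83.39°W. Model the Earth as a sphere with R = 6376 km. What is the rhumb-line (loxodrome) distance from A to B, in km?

4301 km

Rhumb course C = atan2(Δλ, Δψ) with Δψ = ln[tan(π/4+φ₂/2)/tan(π/4+φ₁/2)] = -0.6563, Δλ = +0.2445 → C = 159.57°
d = R·|Δφ| / |cos C| = 6376·0.63216 / 0.93707 = 4301 km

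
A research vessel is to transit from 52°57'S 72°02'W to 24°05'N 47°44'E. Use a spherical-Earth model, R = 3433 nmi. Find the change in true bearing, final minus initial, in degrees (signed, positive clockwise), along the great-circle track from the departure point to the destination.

Initial bearing θ₁ = atan2(sin Δλ cos φ₂, cos φ₁ sin φ₂ − sin φ₁ cos φ₂ cos Δλ) = 98.32°
Final bearing θ₂ = (initial bearing from the destination back to the start) + 180° = 40.77°
Δθ = θ₂ − θ₁ = -57.5°

-57.5°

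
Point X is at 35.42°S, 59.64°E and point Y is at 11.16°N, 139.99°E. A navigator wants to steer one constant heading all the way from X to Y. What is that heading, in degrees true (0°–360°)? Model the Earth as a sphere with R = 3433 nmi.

58.5°

Δψ = ln[tan(π/4+φ₂/2)/tan(π/4+φ₁/2)] = +0.8578
Δλ = +1.4024 rad (taken the short way round)
course = atan2(Δλ, Δψ) = 58.55°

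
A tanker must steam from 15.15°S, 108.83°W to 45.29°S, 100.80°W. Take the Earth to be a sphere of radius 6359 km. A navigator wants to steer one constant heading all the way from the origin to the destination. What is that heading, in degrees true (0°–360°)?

Meridional parts: M(φ₁)=-0.2676, M(φ₂)=-0.8885 → ΔM = -0.6210;  Δλ = +0.1401 rad
tan C = Δλ / ΔM = -0.2257 → C = 167.28°

167.3°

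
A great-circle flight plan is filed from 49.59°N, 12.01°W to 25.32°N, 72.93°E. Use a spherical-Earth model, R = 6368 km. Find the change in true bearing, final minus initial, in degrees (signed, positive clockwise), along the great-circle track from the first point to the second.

At departure: θ₁ = atan2(sin Δλ cos φ₂, cos φ₁ sin φ₂ − sin φ₁ cos φ₂ cos Δλ) = 76.48°
At arrival: θ₂ = atan2(sin Δλ cos φ₁, −cos φ₂ sin φ₁ + sin φ₂ cos φ₁ cos Δλ) = 135.79°
Δθ = θ₂ − θ₁ = +59.3°

+59.3°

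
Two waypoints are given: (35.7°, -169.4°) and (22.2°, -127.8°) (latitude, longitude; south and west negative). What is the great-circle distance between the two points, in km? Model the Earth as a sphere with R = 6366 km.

4276 km

Haversine: a = sin²(Δφ/2)+cos φ₁ cos φ₂ sin²(Δλ/2) = 0.10863;  σ = 2·atan2(√a,√(1−a))
σ = 38.488° → d = Rσ = 6366·0.67173 = 4276 km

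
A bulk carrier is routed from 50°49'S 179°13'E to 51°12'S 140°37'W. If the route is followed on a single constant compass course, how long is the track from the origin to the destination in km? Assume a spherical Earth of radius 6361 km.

2806 km

Δψ = ln[tan(π/4+φ₂/2)/tan(π/4+φ₁/2)] = -0.0106;  Δφ = -0.0067 rad,  Δλ = +0.7010 rad
q = Δφ/Δψ = 0.6292
d = R·√(Δφ² + q²Δλ²) = 6361·0.44115 = 2806 km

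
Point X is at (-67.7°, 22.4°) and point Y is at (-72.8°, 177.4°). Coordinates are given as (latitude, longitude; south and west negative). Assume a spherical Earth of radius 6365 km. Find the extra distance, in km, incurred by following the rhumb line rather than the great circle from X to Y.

1533 km

Great circle: cos σ = sin φ₁ sin φ₂ + cos φ₁ cos φ₂ cos Δλ,  σ = 0.6727 rad → d_gc = 4281.8 km
Rhumb line: Δψ = -0.2649, q = Δφ/Δψ = 0.3361, d_rh = R√(Δφ²+q²Δλ²) = 5814.4 km
Excess = 5814.4 − 4281.8 = 1532.6 ≈ 1533 km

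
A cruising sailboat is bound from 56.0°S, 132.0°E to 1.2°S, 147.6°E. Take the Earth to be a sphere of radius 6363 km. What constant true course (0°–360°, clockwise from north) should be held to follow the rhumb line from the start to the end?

13.2°

Meridional parts: M(φ₁)=-1.1851, M(φ₂)=-0.0209 → ΔM = +1.1641;  Δλ = +0.2723 rad
tan C = Δλ / ΔM = +0.2339 → C = 13.16°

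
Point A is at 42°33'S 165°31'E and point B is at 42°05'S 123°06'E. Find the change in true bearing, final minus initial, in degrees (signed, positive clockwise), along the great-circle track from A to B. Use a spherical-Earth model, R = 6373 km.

At departure: θ₁ = atan2(sin Δλ cos φ₂, cos φ₁ sin φ₂ − sin φ₁ cos φ₂ cos Δλ) = 256.17°
At arrival: θ₂ = atan2(sin Δλ cos φ₁, −cos φ₂ sin φ₁ + sin φ₂ cos φ₁ cos Δλ) = 285.45°
Δθ = θ₂ − θ₁ = +29.3°

+29.3°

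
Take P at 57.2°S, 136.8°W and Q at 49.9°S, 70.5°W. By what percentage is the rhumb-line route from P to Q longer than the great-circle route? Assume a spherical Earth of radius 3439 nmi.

3.9%

Great circle: σ = 0.6710 rad → d_gc = Rσ = 2307.5 nmi
Rhumb: Δφ = +0.1274, Δλ = +1.1572, Δψ = +0.2151, q = Δφ/Δψ = 0.5922 → d_rh = R√(Δφ²+q²Δλ²) = 2397.2 nmi
Excess = (2397.2 − 2307.5) / 2307.5 = 89.7 / 2307.5 = 3.89% ≈ 3.9%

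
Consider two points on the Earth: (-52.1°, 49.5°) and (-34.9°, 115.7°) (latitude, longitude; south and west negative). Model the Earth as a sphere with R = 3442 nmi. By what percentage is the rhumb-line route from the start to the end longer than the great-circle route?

Great circle: σ = 0.8569 rad → d_gc = Rσ = 2949.5 nmi
Rhumb: Δφ = +0.3002, Δλ = +1.1554, Δψ = +0.4183, q = Δφ/Δψ = 0.7177 → d_rh = R√(Δφ²+q²Δλ²) = 3035.4 nmi
Excess = (3035.4 − 2949.5) / 2949.5 = 85.9 / 2949.5 = 2.91% ≈ 2.9%

2.9%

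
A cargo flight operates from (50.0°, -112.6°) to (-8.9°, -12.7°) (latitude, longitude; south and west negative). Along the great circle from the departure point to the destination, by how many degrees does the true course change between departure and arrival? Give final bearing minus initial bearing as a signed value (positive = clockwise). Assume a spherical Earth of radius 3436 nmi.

+51.2°

Initial bearing θ₁ = atan2(sin Δλ cos φ₂, cos φ₁ sin φ₂ − sin φ₁ cos φ₂ cos Δλ) = 88.19°
Final bearing θ₂ = (initial bearing from the destination back to the start) + 180° = 139.44°
Δθ = θ₂ − θ₁ = +51.2°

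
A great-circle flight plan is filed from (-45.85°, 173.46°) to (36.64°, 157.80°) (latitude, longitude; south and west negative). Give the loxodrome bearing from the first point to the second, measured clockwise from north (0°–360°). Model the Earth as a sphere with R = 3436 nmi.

350.3°

Meridional parts: M(φ₁)=-0.9025, M(φ₂)=+0.6881 → ΔM = +1.5907;  Δλ = -0.2733 rad
tan C = Δλ / ΔM = -0.1718 → C = 350.25°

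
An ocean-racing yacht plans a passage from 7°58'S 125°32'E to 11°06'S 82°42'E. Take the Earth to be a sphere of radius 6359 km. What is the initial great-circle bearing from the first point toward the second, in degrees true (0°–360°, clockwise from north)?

262.2°

θ = atan2( sin Δλ·cos φ₂ ,  cos φ₁ sin φ₂ − sin φ₁ cos φ₂ cos Δλ )
  = atan2(-0.6671, -0.0909) = 262.24°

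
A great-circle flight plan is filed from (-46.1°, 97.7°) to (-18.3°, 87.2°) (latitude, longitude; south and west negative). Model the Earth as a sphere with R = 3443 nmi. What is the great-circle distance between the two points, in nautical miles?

1750 nmi

Haversine: a = sin²(Δφ/2)+cos φ₁ cos φ₂ sin²(Δλ/2) = 0.06322;  σ = 2·atan2(√a,√(1−a))
σ = 29.125° → d = Rσ = 3443·0.50833 = 1750 nmi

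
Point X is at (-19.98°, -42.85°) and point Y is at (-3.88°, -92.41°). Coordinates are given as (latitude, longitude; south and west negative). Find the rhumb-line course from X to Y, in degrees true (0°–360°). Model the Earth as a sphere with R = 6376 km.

Meridional parts: M(φ₁)=-0.3560, M(φ₂)=-0.0678 → ΔM = +0.2882;  Δλ = -0.8650 rad
tan C = Δλ / ΔM = -3.0010 → C = 288.43°

288.4°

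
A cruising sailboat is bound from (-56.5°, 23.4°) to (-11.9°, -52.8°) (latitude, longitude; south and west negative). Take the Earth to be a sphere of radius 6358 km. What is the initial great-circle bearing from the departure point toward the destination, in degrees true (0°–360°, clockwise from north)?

N = sin Δλ·cos φ₂ = -0.9503;  D = cos φ₁ sin φ₂ − sin φ₁ cos φ₂ cos Δλ = +0.0808
initial course = atan2(N, D) = 274.86°

274.9°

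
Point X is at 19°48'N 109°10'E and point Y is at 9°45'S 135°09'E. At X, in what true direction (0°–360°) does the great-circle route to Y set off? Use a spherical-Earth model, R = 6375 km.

136.8°

θ = atan2( sin Δλ·cos φ₂ ,  cos φ₁ sin φ₂ − sin φ₁ cos φ₂ cos Δλ )
  = atan2(+0.4318, -0.4594) = 136.78°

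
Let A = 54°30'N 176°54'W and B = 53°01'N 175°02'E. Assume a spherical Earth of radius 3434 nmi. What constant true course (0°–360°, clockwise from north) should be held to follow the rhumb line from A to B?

252.7°

Δψ = ln[tan(π/4+φ₂/2)/tan(π/4+φ₁/2)] = -0.0438
Δλ = -0.1408 rad (taken the short way round)
course = atan2(Δλ, Δψ) = 252.72°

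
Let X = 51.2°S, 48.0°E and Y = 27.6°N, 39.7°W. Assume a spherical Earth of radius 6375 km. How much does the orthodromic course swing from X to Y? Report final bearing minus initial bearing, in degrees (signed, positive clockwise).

At departure: θ₁ = atan2(sin Δλ cos φ₂, cos φ₁ sin φ₂ − sin φ₁ cos φ₂ cos Δλ) = 289.76°
At arrival: θ₂ = atan2(sin Δλ cos φ₁, −cos φ₂ sin φ₁ + sin φ₂ cos φ₁ cos Δλ) = 318.28°
Δθ = θ₂ − θ₁ = +28.5°

+28.5°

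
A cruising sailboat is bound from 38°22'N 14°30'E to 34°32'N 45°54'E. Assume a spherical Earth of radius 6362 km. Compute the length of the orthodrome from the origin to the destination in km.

Haversine: a = sin²(Δφ/2)+cos φ₁ cos φ₂ sin²(Δλ/2) = 0.04841;  σ = 2·atan2(√a,√(1−a))
σ = 25.422° → d = Rσ = 6362·0.44370 = 2823 km

2823 km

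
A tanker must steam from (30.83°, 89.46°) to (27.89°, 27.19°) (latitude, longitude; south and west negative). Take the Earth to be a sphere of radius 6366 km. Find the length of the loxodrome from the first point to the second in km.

Δψ = ln[tan(π/4+φ₂/2)/tan(π/4+φ₁/2)] = -0.0589;  Δφ = -0.0513 rad,  Δλ = -1.0868 rad
q = Δφ/Δψ = 0.8714
d = R·√(Δφ² + q²Δλ²) = 6366·0.94844 = 6038 km

6038 km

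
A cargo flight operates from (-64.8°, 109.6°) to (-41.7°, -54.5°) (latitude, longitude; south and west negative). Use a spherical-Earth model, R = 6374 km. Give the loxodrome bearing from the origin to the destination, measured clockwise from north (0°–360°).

Δψ = ln[tan(π/4+φ₂/2)/tan(π/4+φ₁/2)] = +0.6961
Δλ = -2.8641 rad (taken the short way round)
course = atan2(Δλ, Δψ) = 283.66°

283.7°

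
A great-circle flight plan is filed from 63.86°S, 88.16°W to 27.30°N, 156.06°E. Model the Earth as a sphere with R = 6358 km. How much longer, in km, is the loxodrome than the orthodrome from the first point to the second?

Great circle: cos σ = sin φ₁ sin φ₂ + cos φ₁ cos φ₂ cos Δλ,  σ = 2.1920 rad → d_gc = 13936.7 km
Rhumb line: Δψ = +1.9559, q = Δφ/Δψ = 0.8134, d_rh = R√(Δφ²+q²Δλ²) = 14544.9 km
Excess = 14544.9 − 13936.7 = 608.2 ≈ 608 km

608 km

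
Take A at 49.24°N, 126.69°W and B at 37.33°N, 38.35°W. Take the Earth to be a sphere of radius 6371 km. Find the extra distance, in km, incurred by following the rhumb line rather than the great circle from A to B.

Great circle: cos σ = sin φ₁ sin φ₂ + cos φ₁ cos φ₂ cos Δλ,  σ = 1.0766 rad → d_gc = 6858.8 km
Rhumb line: Δψ = -0.2870, q = Δφ/Δψ = 0.7243, d_rh = R√(Δφ²+q²Δλ²) = 7237.0 km
Excess = 7237.0 − 6858.8 = 378.2 ≈ 378 km

378 km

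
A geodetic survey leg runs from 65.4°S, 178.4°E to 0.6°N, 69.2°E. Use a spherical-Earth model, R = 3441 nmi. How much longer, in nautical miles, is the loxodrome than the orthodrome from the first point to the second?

412 nmi

Great circle: cos σ = sin φ₁ sin φ₂ + cos φ₁ cos φ₂ cos Δλ,  σ = 1.7177 rad → d_gc = 5910.7 nmi
Rhumb line: Δψ = +1.5336, q = Δφ/Δψ = 0.7511, d_rh = R√(Δφ²+q²Δλ²) = 6322.8 nmi
Excess = 6322.8 − 5910.7 = 412.1 ≈ 412 nmi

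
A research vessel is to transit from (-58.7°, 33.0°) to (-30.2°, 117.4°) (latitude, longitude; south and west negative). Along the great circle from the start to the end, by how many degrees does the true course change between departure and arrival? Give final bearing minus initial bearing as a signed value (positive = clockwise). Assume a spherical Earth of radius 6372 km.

Initial bearing θ₁ = atan2(sin Δλ cos φ₂, cos φ₁ sin φ₂ − sin φ₁ cos φ₂ cos Δλ) = 102.41°
Final bearing θ₂ = (initial bearing from the destination back to the start) + 180° = 35.95°
Δθ = θ₂ − θ₁ = -66.5°

-66.5°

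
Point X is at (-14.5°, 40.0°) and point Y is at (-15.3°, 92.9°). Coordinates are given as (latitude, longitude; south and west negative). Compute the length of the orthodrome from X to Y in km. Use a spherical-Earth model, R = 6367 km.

Haversine: a = sin²(Δφ/2)+cos φ₁ cos φ₂ sin²(Δλ/2) = 0.18532;  σ = 2·atan2(√a,√(1−a))
σ = 50.997° → d = Rσ = 6367·0.89006 = 5667 km

5667 km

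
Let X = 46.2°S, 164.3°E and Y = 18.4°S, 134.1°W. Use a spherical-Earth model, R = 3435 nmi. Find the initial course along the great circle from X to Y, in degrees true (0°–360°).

82.7°

N = sin Δλ·cos φ₂ = +0.8347;  D = cos φ₁ sin φ₂ − sin φ₁ cos φ₂ cos Δλ = +0.1073
initial course = atan2(N, D) = 82.68°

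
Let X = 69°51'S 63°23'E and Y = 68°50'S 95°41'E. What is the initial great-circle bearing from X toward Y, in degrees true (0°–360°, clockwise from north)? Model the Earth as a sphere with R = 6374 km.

100.2°

N = sin Δλ·cos φ₂ = +0.1929;  D = cos φ₁ sin φ₂ − sin φ₁ cos φ₂ cos Δλ = -0.0347
initial course = atan2(N, D) = 100.20°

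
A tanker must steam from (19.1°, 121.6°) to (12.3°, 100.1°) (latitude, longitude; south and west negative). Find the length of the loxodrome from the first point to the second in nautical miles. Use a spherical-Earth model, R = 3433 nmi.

1305 nmi

Rhumb course C = atan2(Δλ, Δψ) with Δψ = ln[tan(π/4+φ₂/2)/tan(π/4+φ₁/2)] = -0.1234, Δλ = -0.3752 → C = 251.80°
d = R·|Δφ| / |cos C| = 3433·0.11868 / 0.31231 = 1305 nmi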